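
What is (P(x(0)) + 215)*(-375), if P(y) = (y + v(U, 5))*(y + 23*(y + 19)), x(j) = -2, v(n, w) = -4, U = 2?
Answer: 794625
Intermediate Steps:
P(y) = (-4 + y)*(437 + 24*y) (P(y) = (y - 4)*(y + 23*(y + 19)) = (-4 + y)*(y + 23*(19 + y)) = (-4 + y)*(y + (437 + 23*y)) = (-4 + y)*(437 + 24*y))
(P(x(0)) + 215)*(-375) = ((-1748 + 24*(-2)**2 + 341*(-2)) + 215)*(-375) = ((-1748 + 24*4 - 682) + 215)*(-375) = ((-1748 + 96 - 682) + 215)*(-375) = (-2334 + 215)*(-375) = -2119*(-375) = 794625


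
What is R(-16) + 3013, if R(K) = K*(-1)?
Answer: 3029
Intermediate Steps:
R(K) = -K
R(-16) + 3013 = -1*(-16) + 3013 = 16 + 3013 = 3029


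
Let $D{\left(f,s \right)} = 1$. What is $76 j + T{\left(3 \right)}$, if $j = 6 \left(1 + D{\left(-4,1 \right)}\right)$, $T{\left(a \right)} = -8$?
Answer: $904$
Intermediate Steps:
$j = 12$ ($j = 6 \left(1 + 1\right) = 6 \cdot 2 = 12$)
$76 j + T{\left(3 \right)} = 76 \cdot 12 - 8 = 912 - 8 = 904$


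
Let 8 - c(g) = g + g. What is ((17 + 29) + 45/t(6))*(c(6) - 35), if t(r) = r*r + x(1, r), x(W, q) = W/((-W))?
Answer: -12909/7 ≈ -1844.1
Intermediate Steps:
x(W, q) = -1 (x(W, q) = W*(-1/W) = -1)
c(g) = 8 - 2*g (c(g) = 8 - (g + g) = 8 - 2*g)
t(r) = -1 + r**2 (t(r) = r*r - 1 = r**2 - 1 = -1 + r**2)
((17 + 29) + 45/t(6))*(c(6) - 35) = ((17 + 29) + 45/(-1 + 6**2))*((8 - 2*6) - 35) = (46 + 45/(-1 + 36))*((8 - 12) - 35) = (46 + 45/35)*(-4 - 35) = (46 + 45*(1/35))*(-39) = (46 + 9/7)*(-39) = (331/7)*(-39) = -12909/7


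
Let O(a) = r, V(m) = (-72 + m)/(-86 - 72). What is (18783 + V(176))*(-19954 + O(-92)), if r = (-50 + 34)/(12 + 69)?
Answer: -2398259183450/6399 ≈ -3.7479e+8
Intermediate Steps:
r = -16/81 ≈ -0.19753
V(m) = 36/79 - m/158 (V(m) = (-72 + m)/(-158) = (-72 + m)*(-1/158) = 36/79 - m/158)
O(a) = -16/81
(18783 + V(176))*(-19954 + O(-92)) = (18783 + (36/79 - 1/158*176))*(-19954 - 16/81) = (18783 + (36/79 - 88/79))*(-1616290/81) = (18783 - 52/79)*(-1616290/81) = (1483805/79)*(-1616290/81) = -2398259183450/6399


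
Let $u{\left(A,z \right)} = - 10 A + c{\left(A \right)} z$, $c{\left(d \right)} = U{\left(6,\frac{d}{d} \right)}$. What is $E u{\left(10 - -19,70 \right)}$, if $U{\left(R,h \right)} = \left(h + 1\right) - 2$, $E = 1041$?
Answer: $-301890$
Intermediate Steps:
$U{\left(R,h \right)} = -1 + h$ ($U{\left(R,h \right)} = \left(1 + h\right) - 2 = -1 + h$)
$c{\left(d \right)} = 0$ ($c{\left(d \right)} = -1 + \frac{d}{d} = -1 + 1 = 0$)
$u{\left(A,z \right)} = - 10 A$ ($u{\left(A,z \right)} = - 10 A + 0 z = - 10 A + 0 = - 10 A$)
$E u{\left(10 - -19,70 \right)} = 1041 \left(- 10 \left(10 - -19\right)\right) = 1041 \left(- 10 \left(10 + 19\right)\right) = 1041 \left(\left(-10\right) 29\right) = 1041 \left(-290\right) = -301890$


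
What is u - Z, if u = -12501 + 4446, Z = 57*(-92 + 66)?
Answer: -6573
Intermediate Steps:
Z = -1482 (Z = 57*(-26) = -1482)
u = -8055
u - Z = -8055 - 1*(-1482) = -8055 + 1482 = -6573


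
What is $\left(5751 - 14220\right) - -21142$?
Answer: $12673$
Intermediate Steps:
$\left(5751 - 14220\right) - -21142 = -8469 + 21142 = 12673$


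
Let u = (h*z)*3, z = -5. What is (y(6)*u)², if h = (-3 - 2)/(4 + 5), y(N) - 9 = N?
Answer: 15625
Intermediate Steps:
y(N) = 9 + N
h = -5/9 ≈ -0.55556
u = 25/3 (u = -5/9*(-5)*3 = (25/9)*3 = 25/3 ≈ 8.3333)
(y(6)*u)² = ((9 + 6)*(25/3))² = (15*(25/3))² = 125² = 15625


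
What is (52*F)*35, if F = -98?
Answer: -178360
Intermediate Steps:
(52*F)*35 = (52*(-98))*35 = -5096*35 = -178360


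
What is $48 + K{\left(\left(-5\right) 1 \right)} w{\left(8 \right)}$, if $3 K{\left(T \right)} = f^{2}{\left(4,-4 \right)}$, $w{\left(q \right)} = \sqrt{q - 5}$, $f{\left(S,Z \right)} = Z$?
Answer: $48 + \frac{16 \sqrt{3}}{3} \approx 57.238$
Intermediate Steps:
$w{\left(q \right)} = \sqrt{-5 + q}$
$K{\left(T \right)} = \frac{16}{3}$ ($K{\left(T \right)} = \frac{\left(-4\right)^{2}}{3} = \frac{1}{3} \cdot 16 = \frac{16}{3}$)
$48 + K{\left(\left(-5\right) 1 \right)} w{\left(8 \right)} = 48 + \frac{16 \sqrt{-5 + 8}}{3} = 48 + \frac{16 \sqrt{3}}{3}$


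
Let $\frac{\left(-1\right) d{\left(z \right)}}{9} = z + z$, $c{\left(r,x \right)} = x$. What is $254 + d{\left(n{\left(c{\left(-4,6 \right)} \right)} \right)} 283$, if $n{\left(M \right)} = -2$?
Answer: $10442$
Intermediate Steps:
$d{\left(z \right)} = - 18 z$ ($d{\left(z \right)} = - 9 \left(z + z\right) = - 9 \cdot 2 z = - 18 z$)
$254 + d{\left(n{\left(c{\left(-4,6 \right)} \right)} \right)} 283 = 254 + \left(-18\right) \left(-2\right) 283 = 254 + 36 \cdot 283 = 254 + 10188 = 10442$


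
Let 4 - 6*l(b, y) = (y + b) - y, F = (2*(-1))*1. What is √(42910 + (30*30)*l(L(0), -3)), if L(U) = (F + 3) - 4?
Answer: 2*√10990 ≈ 209.67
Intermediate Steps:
F = -2 (F = -2*1 = -2)
L(U) = -3 (L(U) = (-2 + 3) - 4 = 1 - 4 = -3)
l(b, y) = ⅔ - b/6 (l(b, y) = ⅔ - ((y + b) - y)/6 = ⅔ - ((b + y) - y)/6 = ⅔ - b/6)
√(42910 + (30*30)*l(L(0), -3)) = √(42910 + (30*30)*(⅔ - ⅙*(-3))) = √(42910 + 900*(⅔ + ½)) = √(42910 + 900*(7/6)) = √(42910 + 1050) = √43960 = 2*√10990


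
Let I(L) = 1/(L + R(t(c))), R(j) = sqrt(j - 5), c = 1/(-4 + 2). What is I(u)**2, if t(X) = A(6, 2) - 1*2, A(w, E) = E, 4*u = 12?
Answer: (3 + I*sqrt(5))**(-2) ≈ 0.020408 - 0.068451*I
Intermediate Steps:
u = 3 (u = (1/4)*12 = 3)
c = -1/2 (c = 1/(-2) = -1/2 ≈ -0.50000)
t(X) = 0 (t(X) = 2 - 1*2 = 2 - 2 = 0)
R(j) = sqrt(-5 + j)
I(L) = 1/(L + I*sqrt(5)) (I(L) = 1/(L + sqrt(-5 + 0)) = 1/(L + sqrt(-5)) = 1/(L + I*sqrt(5)))
I(u)**2 = (1/(3 + I*sqrt(5)))**2 = (3 + I*sqrt(5))**(-2)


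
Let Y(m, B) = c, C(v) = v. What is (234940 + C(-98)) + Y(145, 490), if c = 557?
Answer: 235399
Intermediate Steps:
Y(m, B) = 557
(234940 + C(-98)) + Y(145, 490) = (234940 - 98) + 557 = 234842 + 557 = 235399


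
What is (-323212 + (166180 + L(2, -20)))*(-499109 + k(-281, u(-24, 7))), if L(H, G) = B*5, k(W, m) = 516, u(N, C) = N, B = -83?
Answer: 78501972071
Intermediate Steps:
L(H, G) = -415 (L(H, G) = -83*5 = -415)
(-323212 + (166180 + L(2, -20)))*(-499109 + k(-281, u(-24, 7))) = (-323212 + (166180 - 415))*(-499109 + 516) = (-323212 + 165765)*(-498593) = -157447*(-498593) = 78501972071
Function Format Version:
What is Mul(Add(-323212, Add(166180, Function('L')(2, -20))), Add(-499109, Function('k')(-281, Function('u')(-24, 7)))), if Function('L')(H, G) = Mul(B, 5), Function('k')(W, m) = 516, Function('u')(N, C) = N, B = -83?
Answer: 78501972071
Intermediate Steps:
Function('L')(H, G) = -415 (Function('L')(H, G) = Mul(-83, 5) = -415)
Mul(Add(-323212, Add(166180, Function('L')(2, -20))), Add(-499109, Function('k')(-281, Function('u')(-24, 7)))) = Mul(Add(-323212, Add(166180, -415)), Add(-499109, 516)) = Mul(Add(-323212, 165765), -498593) = Mul(-157447, -498593) = 78501972071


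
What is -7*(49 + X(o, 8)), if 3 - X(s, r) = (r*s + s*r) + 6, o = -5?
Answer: -882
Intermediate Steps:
X(s, r) = -3 - 2*r*s (X(s, r) = 3 - ((r*s + s*r) + 6) = 3 - ((r*s + r*s) + 6) = 3 - (2*r*s + 6) = 3 - (6 + 2*r*s) = 3 + (-6 - 2*r*s) = -3 - 2*r*s)
-7*(49 + X(o, 8)) = -7*(49 + (-3 - 2*8*(-5))) = -7*(49 + (-3 + 80)) = -7*(49 + 77) = -7*126 = -882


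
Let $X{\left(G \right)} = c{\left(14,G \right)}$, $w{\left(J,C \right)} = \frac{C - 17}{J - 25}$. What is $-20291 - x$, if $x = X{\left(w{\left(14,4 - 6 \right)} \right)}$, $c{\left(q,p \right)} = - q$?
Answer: $-20277$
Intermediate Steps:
$w{\left(J,C \right)} = \frac{-17 + C}{-25 + J}$
$X{\left(G \right)} = -14$ ($X{\left(G \right)} = \left(-1\right) 14 = -14$)
$x = -14$
$-20291 - x = -20291 - -14 = -20291 + 14 = -20277$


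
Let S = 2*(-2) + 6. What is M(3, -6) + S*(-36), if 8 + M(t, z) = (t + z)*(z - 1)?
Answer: -59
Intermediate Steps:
M(t, z) = -8 + (-1 + z)*(t + z) (M(t, z) = -8 + (t + z)*(z - 1) = -8 + (t + z)*(-1 + z) = -8 + (-1 + z)*(t + z))
S = 2 (S = -4 + 6 = 2)
M(3, -6) + S*(-36) = (-8 + (-6)**2 - 1*3 - 1*(-6) + 3*(-6)) + 2*(-36) = (-8 + 36 - 3 + 6 - 18) - 72 = 13 - 72 = -59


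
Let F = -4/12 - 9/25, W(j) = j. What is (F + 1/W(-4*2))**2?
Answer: 241081/360000 ≈ 0.66967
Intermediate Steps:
F = -52/75 (F = -4*1/12 - 9*1/25 = -1/3 - 9/25 = -52/75 ≈ -0.69333)
(F + 1/W(-4*2))**2 = (-52/75 + 1/(-4*2))**2 = (-52/75 + 1/(-8))**2 = (-52/75 - 1/8)**2 = (-491/600)**2 = 241081/360000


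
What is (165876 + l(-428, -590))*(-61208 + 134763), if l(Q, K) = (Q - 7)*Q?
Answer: 25895479080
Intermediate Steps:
l(Q, K) = Q*(-7 + Q) (l(Q, K) = (-7 + Q)*Q = Q*(-7 + Q))
(165876 + l(-428, -590))*(-61208 + 134763) = (165876 - 428*(-7 - 428))*(-61208 + 134763) = (165876 - 428*(-435))*73555 = (165876 + 186180)*73555 = 352056*73555 = 25895479080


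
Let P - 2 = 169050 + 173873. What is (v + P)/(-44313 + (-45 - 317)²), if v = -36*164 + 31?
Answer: 337052/86731 ≈ 3.8862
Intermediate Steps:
v = -5873 (v = -5904 + 31 = -5873)
P = 342925 (P = 2 + (169050 + 173873) = 2 + 342923 = 342925)
(v + P)/(-44313 + (-45 - 317)²) = (-5873 + 342925)/(-44313 + (-45 - 317)²) = 337052/(-44313 + (-362)²) = 337052/(-44313 + 131044) = 337052/86731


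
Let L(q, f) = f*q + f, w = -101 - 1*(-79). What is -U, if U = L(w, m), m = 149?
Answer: 3129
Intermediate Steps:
w = -22 (w = -101 + 79 = -22)
L(q, f) = f + f*q
U = -3129 (U = 149*(1 - 22) = 149*(-21) = -3129)
-U = -1*(-3129) = 3129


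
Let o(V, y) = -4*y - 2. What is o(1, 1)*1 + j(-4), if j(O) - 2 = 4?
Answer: 0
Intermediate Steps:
j(O) = 6 (j(O) = 2 + 4 = 6)
o(V, y) = -2 - 4*y
o(1, 1)*1 + j(-4) = (-2 - 4*1)*1 + 6 = (-2 - 4)*1 + 6 = -6*1 + 6 = -6 + 6 = 0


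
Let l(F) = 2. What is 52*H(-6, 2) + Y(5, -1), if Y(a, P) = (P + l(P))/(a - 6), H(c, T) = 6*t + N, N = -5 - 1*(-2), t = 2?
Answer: 467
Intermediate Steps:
N = -3 (N = -5 + 2 = -3)
H(c, T) = 9 (H(c, T) = 6*2 - 3 = 12 - 3 = 9)
Y(a, P) = (2 + P)/(-6 + a) (Y(a, P) = (P + 2)/(a - 6) = (2 + P)/(-6 + a))
52*H(-6, 2) + Y(5, -1) = 52*9 + (2 - 1)/(-6 + 5) = 468 + 1/(-1) = 468 - 1*1 = 468 - 1 = 467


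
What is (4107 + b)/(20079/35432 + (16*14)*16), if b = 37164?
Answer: 1462314072/127008367 ≈ 11.514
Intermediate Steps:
(4107 + b)/(20079/35432 + (16*14)*16) = (4107 + 37164)/(20079/35432 + (16*14)*16) = 41271/(20079*(1/35432) + 224*16) = 41271/(20079/35432 + 3584) = 41271/(127008367/35432) = 41271*(35432/127008367) = 1462314072/127008367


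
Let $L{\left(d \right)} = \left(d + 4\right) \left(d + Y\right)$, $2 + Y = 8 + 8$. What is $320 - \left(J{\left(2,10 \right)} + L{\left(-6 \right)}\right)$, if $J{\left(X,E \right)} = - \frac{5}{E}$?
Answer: $\frac{673}{2} \approx 336.5$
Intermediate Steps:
$Y = 14$ ($Y = -2 + \left(8 + 8\right) = -2 + 16 = 14$)
$L{\left(d \right)} = \left(4 + d\right) \left(14 + d\right)$ ($L{\left(d \right)} = \left(d + 4\right) \left(d + 14\right) = \left(4 + d\right) \left(14 + d\right)$)
$320 - \left(J{\left(2,10 \right)} + L{\left(-6 \right)}\right) = 320 - \left(- \frac{5}{10} + \left(56 + \left(-6\right)^{2} + 18 \left(-6\right)\right)\right) = 320 - \left(\left(-5\right) \frac{1}{10} + \left(56 + 36 - 108\right)\right) = 320 - \left(- \frac{1}{2} - 16\right) = 320 - - \frac{33}{2} = 320 + \frac{33}{2} = \frac{673}{2}$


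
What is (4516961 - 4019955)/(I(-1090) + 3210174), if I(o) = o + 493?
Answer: 497006/3209577 ≈ 0.15485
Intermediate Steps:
I(o) = 493 + o
(4516961 - 4019955)/(I(-1090) + 3210174) = (4516961 - 4019955)/((493 - 1090) + 3210174) = 497006/(-597 + 3210174) = 497006/3209577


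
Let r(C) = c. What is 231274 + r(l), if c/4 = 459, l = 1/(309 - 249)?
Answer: 233110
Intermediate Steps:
l = 1/60 ≈ 0.016667
c = 1836 (c = 4*459 = 1836)
r(C) = 1836
231274 + r(l) = 231274 + 1836 = 233110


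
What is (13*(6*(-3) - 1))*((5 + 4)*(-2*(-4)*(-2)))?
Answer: 35568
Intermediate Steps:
(13*(6*(-3) - 1))*((5 + 4)*(-2*(-4)*(-2))) = (13*(-18 - 1))*(9*(8*(-2))) = (13*(-19))*(9*(-16)) = -247*(-144) = 35568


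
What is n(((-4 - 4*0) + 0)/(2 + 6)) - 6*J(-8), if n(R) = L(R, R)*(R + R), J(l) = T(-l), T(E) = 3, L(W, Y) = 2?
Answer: -20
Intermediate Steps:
J(l) = 3
n(R) = 4*R (n(R) = 2*(R + R) = 2*(2*R) = 4*R)
n(((-4 - 4*0) + 0)/(2 + 6)) - 6*J(-8) = 4*(((-4 - 4*0) + 0)/(2 + 6)) - 6*3 = 4*(((-4 + 0) + 0)/8) - 18 = 4*((-4 + 0)*(1/8)) - 18 = 4*(-4*1/8) - 18 = 4*(-1/2) - 18 = -2 - 18 = -20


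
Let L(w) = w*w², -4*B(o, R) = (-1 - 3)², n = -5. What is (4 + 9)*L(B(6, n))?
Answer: -832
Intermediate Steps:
B(o, R) = -4 (B(o, R) = -(-1 - 3)²/4 = -¼*(-4)² = -¼*16 = -4)
L(w) = w³
(4 + 9)*L(B(6, n)) = (4 + 9)*(-4)³ = 13*(-64) = -832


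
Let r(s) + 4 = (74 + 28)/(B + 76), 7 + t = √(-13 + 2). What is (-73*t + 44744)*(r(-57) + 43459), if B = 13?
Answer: 175028102235/89 - 282334581*I*√11/89 ≈ 1.9666e+9 - 1.0521e+7*I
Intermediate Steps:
t = -7 + I*√11 (t = -7 + √(-13 + 2) = -7 + √(-11) = -7 + I*√11 ≈ -7.0 + 3.3166*I)
r(s) = -254/89 (r(s) = -4 + (74 + 28)/(13 + 76) = -4 + 102/89 = -254/89)
(-73*t + 44744)*(r(-57) + 43459) = (-73*(-7 + I*√11) + 44744)*(-254/89 + 43459) = ((511 - 73*I*√11) + 44744)*(3867597/89) = (45255 - 73*I*√11)*(3867597/89) = 175028102235/89 - 282334581*I*√11/89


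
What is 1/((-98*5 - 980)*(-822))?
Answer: 1/1208340 ≈ 8.2758e-7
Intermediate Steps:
1/((-98*5 - 980)*(-822)) = 1/((-490 - 980)*(-822)) = 1/(-1470*(-822)) = 1/1208340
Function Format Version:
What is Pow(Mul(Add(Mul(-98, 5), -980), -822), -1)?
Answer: Rational(1, 1208340) ≈ 8.2758e-7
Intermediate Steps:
Pow(Mul(Add(Mul(-98, 5), -980), -822), -1) = Pow(Mul(Add(-490, -980), -822), -1) = Pow(Mul(-1470, -822), -1) = Pow(1208340, -1) = Rational(1, 1208340)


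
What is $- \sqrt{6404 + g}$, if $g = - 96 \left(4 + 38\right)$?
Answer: $- 2 \sqrt{593} \approx -48.703$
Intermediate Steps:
$g = -4032$ ($g = \left(-96\right) 42 = -4032$)
$- \sqrt{6404 + g} = - \sqrt{6404 - 4032} = - \sqrt{2372} = - 2 \sqrt{593}$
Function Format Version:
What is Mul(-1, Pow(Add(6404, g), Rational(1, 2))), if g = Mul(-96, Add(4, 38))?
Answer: Mul(-2, Pow(593, Rational(1, 2))) ≈ -48.703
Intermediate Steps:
g = -4032 (g = Mul(-96, 42) = -4032)
Mul(-1, Pow(Add(6404, g), Rational(1, 2))) = Mul(-1, Pow(Add(6404, -4032), Rational(1, 2))) = Mul(-1, Pow(2372, Rational(1, 2))) = Mul(-1, Mul(2, Pow(593, Rational(1, 2)))) = Mul(-2, Pow(593, Rational(1, 2)))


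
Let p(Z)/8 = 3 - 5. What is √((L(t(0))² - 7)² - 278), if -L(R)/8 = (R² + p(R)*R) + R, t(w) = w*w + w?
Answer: I*√229 ≈ 15.133*I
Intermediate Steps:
p(Z) = -16 (p(Z) = 8*(3 - 5) = 8*(-2) = -16)
t(w) = w + w² (t(w) = w² + w = w + w²)
L(R) = -8*R² + 120*R (L(R) = -8*((R² - 16*R) + R) = -8*(R² - 15*R) = -8*R² + 120*R)
√((L(t(0))² - 7)² - 278) = √(((8*(0*(1 + 0))*(15 - 0*(1 + 0)))² - 7)² - 278) = √(((8*(0*1)*(15 - 0))² - 7)² - 278) = √(((8*0*(15 - 1*0))² - 7)² - 278) = √(((8*0*(15 + 0))² - 7)² - 278) = √(((8*0*15)² - 7)² - 278) = √((0² - 7)² - 278) = √((0 - 7)² - 278) = √((-7)² - 278) = √(49 - 278) = √(-229) = I*√229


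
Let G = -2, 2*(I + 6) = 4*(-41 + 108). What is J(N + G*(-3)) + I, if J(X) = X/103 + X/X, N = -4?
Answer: 13289/103 ≈ 129.02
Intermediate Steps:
I = 128 (I = -6 + (4*(-41 + 108))/2 = -6 + (4*67)/2 = -6 + (½)*268 = -6 + 134 = 128)
J(X) = 1 + X/103 (J(X) = X*(1/103) + 1 = X/103 + 1 = 1 + X/103)
J(N + G*(-3)) + I = (1 + (-4 - 2*(-3))/103) + 128 = (1 + (-4 + 6)/103) + 128 = (1 + (1/103)*2) + 128 = (1 + 2/103) + 128 = 105/103 + 128 = 13289/103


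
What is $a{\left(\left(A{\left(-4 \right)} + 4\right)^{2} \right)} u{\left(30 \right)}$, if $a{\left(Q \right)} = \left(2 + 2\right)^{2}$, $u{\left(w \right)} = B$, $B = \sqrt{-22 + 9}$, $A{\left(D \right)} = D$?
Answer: $16 i \sqrt{13} \approx 57.689 i$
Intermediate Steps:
$B = i \sqrt{13}$ ($B = \sqrt{-13} = i \sqrt{13} \approx 3.6056 i$)
$u{\left(w \right)} = i \sqrt{13}$
$a{\left(Q \right)} = 16$ ($a{\left(Q \right)} = 4^{2} = 16$)
$a{\left(\left(A{\left(-4 \right)} + 4\right)^{2} \right)} u{\left(30 \right)} = 16 i \sqrt{13}$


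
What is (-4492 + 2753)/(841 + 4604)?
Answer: -1739/5445 ≈ -0.31938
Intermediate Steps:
(-4492 + 2753)/(841 + 4604) = -1739/5445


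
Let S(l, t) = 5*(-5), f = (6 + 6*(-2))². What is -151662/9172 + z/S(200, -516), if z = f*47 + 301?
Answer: -11035673/114650 ≈ -96.255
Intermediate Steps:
f = 36 (f = (6 - 12)² = (-6)² = 36)
S(l, t) = -25
z = 1993 (z = 36*47 + 301 = 1692 + 301 = 1993)
-151662/9172 + z/S(200, -516) = -151662/9172 + 1993/(-25) = -151662*1/9172 + 1993*(-1/25) = -75831/4586 - 1993/25 = -11035673/114650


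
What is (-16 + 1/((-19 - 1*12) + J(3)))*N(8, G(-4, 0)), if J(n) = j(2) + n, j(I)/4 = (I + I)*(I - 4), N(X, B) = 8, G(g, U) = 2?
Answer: -1922/15 ≈ -128.13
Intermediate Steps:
j(I) = 8*I*(-4 + I) (j(I) = 4*((I + I)*(I - 4)) = 4*((2*I)*(-4 + I)) = 4*(2*I*(-4 + I)) = 8*I*(-4 + I))
J(n) = -32 + n (J(n) = 8*2*(-4 + 2) + n = 8*2*(-2) + n = -32 + n)
(-16 + 1/((-19 - 1*12) + J(3)))*N(8, G(-4, 0)) = (-16 + 1/((-19 - 1*12) + (-32 + 3)))*8 = (-16 + 1/((-19 - 12) - 29))*8 = (-16 + 1/(-31 - 29))*8 = (-16 + 1/(-60))*8 = (-16 - 1/60)*8 = -961/60*8 = -1922/15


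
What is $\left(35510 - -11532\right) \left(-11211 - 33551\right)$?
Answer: $-2105694004$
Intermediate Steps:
$\left(35510 - -11532\right) \left(-11211 - 33551\right) = \left(35510 + 11532\right) \left(-44762\right) = 47042 \left(-44762\right) = -2105694004$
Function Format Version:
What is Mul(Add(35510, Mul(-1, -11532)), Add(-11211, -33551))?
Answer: -2105694004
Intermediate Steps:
Mul(Add(35510, Mul(-1, -11532)), Add(-11211, -33551)) = Mul(Add(35510, 11532), -44762) = Mul(47042, -44762) = -2105694004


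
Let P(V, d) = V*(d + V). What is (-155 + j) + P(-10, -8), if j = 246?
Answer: 271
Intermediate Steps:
P(V, d) = V*(V + d)
(-155 + j) + P(-10, -8) = (-155 + 246) - 10*(-10 - 8) = 91 - 10*(-18) = 91 + 180 = 271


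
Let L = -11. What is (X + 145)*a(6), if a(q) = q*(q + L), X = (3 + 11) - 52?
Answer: -3210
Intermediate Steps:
X = -38 (X = 14 - 52 = -38)
a(q) = q*(-11 + q) (a(q) = q*(q - 11) = q*(-11 + q))
(X + 145)*a(6) = (-38 + 145)*(6*(-11 + 6)) = 107*(6*(-5)) = 107*(-30) = -3210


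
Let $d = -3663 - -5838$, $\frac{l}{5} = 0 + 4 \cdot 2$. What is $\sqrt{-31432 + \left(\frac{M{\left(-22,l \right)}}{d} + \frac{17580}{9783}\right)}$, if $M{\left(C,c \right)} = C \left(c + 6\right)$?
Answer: $\frac{4 i \sqrt{439209003916146}}{472845} \approx 177.29 i$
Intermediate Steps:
$l = 40$ ($l = 5 \left(0 + 4 \cdot 2\right) = 5 \left(0 + 8\right) = 5 \cdot 8 = 40$)
$M{\left(C,c \right)} = C \left(6 + c\right)$
$d = 2175$ ($d = -3663 + 5838 = 2175$)
$\sqrt{-31432 + \left(\frac{M{\left(-22,l \right)}}{d} + \frac{17580}{9783}\right)} = \sqrt{-31432 + \left(\frac{\left(-22\right) \left(6 + 40\right)}{2175} + \frac{17580}{9783}\right)} = \sqrt{-31432 + \left(\left(-22\right) 46 \cdot \frac{1}{2175} + 17580 \cdot \frac{1}{9783}\right)} = \sqrt{-31432 + \left(\left(-1012\right) \frac{1}{2175} + \frac{5860}{3261}\right)} = \sqrt{-31432 + \left(- \frac{1012}{2175} + \frac{5860}{3261}\right)} = \sqrt{-31432 + \frac{3148456}{2364225}} = \sqrt{- \frac{74309171744}{2364225}} = \frac{4 i \sqrt{439209003916146}}{472845}$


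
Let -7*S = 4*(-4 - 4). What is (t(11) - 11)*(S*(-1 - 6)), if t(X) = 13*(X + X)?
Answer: -8800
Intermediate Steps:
S = 32/7 (S = -4*(-4 - 4)/7 = -4*(-8)/7 = -1/7*(-32) = 32/7 ≈ 4.5714)
t(X) = 26*X (t(X) = 13*(2*X) = 26*X)
(t(11) - 11)*(S*(-1 - 6)) = (26*11 - 11)*(32*(-1 - 6)/7) = (286 - 11)*((32/7)*(-7)) = 275*(-32) = -8800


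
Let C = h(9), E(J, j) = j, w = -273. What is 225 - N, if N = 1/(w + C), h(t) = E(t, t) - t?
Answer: 61426/273 ≈ 225.00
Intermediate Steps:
h(t) = 0 (h(t) = t - t = 0)
C = 0
N = -1/273 (N = 1/(-273 + 0) = 1/(-273) = -1/273 ≈ -0.0036630)
225 - N = 225 - 1*(-1/273) = 225 + 1/273 = 61426/273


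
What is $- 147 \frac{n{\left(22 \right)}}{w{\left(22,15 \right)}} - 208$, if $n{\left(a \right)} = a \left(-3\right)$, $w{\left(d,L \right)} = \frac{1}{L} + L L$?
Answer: $- \frac{278339}{1688} \approx -164.89$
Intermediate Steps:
$w{\left(d,L \right)} = \frac{1}{L} + L^{2}$
$n{\left(a \right)} = - 3 a$
$- 147 \frac{n{\left(22 \right)}}{w{\left(22,15 \right)}} - 208 = - 147 \frac{\left(-3\right) 22}{\frac{1}{15} \left(1 + 15^{3}\right)} - 208 = - 147 \left(- \frac{66}{\frac{1}{15} \left(1 + 3375\right)}\right) - 208 = - 147 \left(- \frac{66}{\frac{1}{15} \cdot 3376}\right) - 208 = - 147 \left(- \frac{66}{\frac{3376}{15}}\right) - 208 = - 147 \left(\left(-66\right) \frac{15}{3376}\right) - 208 = \left(-147\right) \left(- \frac{495}{1688}\right) - 208 = \frac{72765}{1688} - 208 = - \frac{278339}{1688}$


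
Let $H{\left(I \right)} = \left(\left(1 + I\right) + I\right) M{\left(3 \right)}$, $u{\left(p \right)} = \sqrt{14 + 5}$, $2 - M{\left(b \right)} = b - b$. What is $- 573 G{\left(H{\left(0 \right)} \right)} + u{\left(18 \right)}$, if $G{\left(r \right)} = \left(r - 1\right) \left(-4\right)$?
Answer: $2292 + \sqrt{19} \approx 2296.4$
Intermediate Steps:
$M{\left(b \right)} = 2$ ($M{\left(b \right)} = 2 - \left(b - b\right) = 2 - 0 = 2 + 0 = 2$)
$u{\left(p \right)} = \sqrt{19}$
$H{\left(I \right)} = 2 + 4 I$ ($H{\left(I \right)} = \left(\left(1 + I\right) + I\right) 2 = \left(1 + 2 I\right) 2 = 2 + 4 I$)
$G{\left(r \right)} = 4 - 4 r$ ($G{\left(r \right)} = \left(-1 + r\right) \left(-4\right) = 4 - 4 r$)
$- 573 G{\left(H{\left(0 \right)} \right)} + u{\left(18 \right)} = - 573 \left(4 - 4 \left(2 + 4 \cdot 0\right)\right) + \sqrt{19} = - 573 \left(4 - 4 \left(2 + 0\right)\right) + \sqrt{19} = - 573 \left(4 - 8\right) + \sqrt{19} = \left(-573\right) \left(-4\right) + \sqrt{19} = 2292 + \sqrt{19}$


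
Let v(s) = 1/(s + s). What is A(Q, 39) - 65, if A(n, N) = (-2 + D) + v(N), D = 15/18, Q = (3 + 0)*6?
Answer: -860/13 ≈ -66.154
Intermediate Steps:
v(s) = 1/(2*s)
Q = 18 (Q = 3*6 = 18)
D = ⅚ (D = 15*(1/18) = ⅚ ≈ 0.83333)
A(n, N) = -7/6 + 1/(2*N) (A(n, N) = (-2 + ⅚) + 1/(2*N) = -7/6 + 1/(2*N))
A(Q, 39) - 65 = (⅙)*(3 - 7*39)/39 - 65 = (⅙)*(1/39)*(3 - 273) - 65 = (⅙)*(1/39)*(-270) - 65 = -15/13 - 65 = -860/13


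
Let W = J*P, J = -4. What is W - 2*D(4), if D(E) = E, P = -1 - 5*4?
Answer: 76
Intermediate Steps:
P = -21 (P = -1 - 20 = -21)
W = 84 (W = -4*(-21) = 84)
W - 2*D(4) = 84 - 2*4 = 84 - 1*8 = 84 - 8 = 76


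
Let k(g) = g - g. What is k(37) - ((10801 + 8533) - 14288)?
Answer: -5046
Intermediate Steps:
k(g) = 0
k(37) - ((10801 + 8533) - 14288) = 0 - ((10801 + 8533) - 14288) = 0 - (19334 - 14288) = 0 - 1*5046 = 0 - 5046 = -5046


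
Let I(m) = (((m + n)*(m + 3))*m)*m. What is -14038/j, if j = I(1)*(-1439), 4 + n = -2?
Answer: -7019/14390 ≈ -0.48777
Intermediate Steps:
n = -6 (n = -4 - 2 = -6)
I(m) = m**2*(-6 + m)*(3 + m) (I(m) = (((m - 6)*(m + 3))*m)*m = (((-6 + m)*(3 + m))*m)*m = (m*(-6 + m)*(3 + m))*m = m**2*(-6 + m)*(3 + m))
j = 28780 (j = (1**2*(-18 + 1**2 - 3*1))*(-1439) = (1*(-18 + 1 - 3))*(-1439) = (1*(-20))*(-1439) = -20*(-1439) = 28780)
-14038/j = -14038/28780 = -14038*1/28780 = -7019/14390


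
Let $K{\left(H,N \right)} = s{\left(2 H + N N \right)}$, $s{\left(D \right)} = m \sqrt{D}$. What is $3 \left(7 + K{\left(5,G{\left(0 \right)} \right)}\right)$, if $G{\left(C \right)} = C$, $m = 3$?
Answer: $21 + 9 \sqrt{10} \approx 49.461$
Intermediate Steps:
$s{\left(D \right)} = 3 \sqrt{D}$
$K{\left(H,N \right)} = 3 \sqrt{N^{2} + 2 H}$ ($K{\left(H,N \right)} = 3 \sqrt{2 H + N N} = 3 \sqrt{2 H + N^{2}} = 3 \sqrt{N^{2} + 2 H}$)
$3 \left(7 + K{\left(5,G{\left(0 \right)} \right)}\right) = 3 \left(7 + 3 \sqrt{0^{2} + 2 \cdot 5}\right) = 3 \left(7 + 3 \sqrt{0 + 10}\right) = 3 \left(7 + 3 \sqrt{10}\right) = 21 + 9 \sqrt{10}$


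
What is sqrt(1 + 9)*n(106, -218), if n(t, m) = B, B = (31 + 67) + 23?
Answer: 121*sqrt(10) ≈ 382.64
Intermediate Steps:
B = 121 (B = 98 + 23 = 121)
n(t, m) = 121
sqrt(1 + 9)*n(106, -218) = sqrt(1 + 9)*121 = sqrt(10)*121 = 121*sqrt(10)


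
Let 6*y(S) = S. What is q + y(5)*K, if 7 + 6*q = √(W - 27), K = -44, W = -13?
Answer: -227/6 + I*√10/3 ≈ -37.833 + 1.0541*I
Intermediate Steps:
y(S) = S/6
q = -7/6 + I*√10/3 (q = -7/6 + √(-13 - 27)/6 = -7/6 + √(-40)/6 = -7/6 + (2*I*√10)/6 = -7/6 + I*√10/3 ≈ -1.1667 + 1.0541*I)
q + y(5)*K = (-7/6 + I*√10/3) + ((⅙)*5)*(-44) = (-7/6 + I*√10/3) + (⅚)*(-44) = (-7/6 + I*√10/3) - 110/3 = -227/6 + I*√10/3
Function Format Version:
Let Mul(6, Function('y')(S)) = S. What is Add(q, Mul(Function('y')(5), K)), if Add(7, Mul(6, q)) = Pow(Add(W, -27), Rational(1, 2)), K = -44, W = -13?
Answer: Add(Rational(-227, 6), Mul(Rational(1, 3), I, Pow(10, Rational(1, 2)))) ≈ Add(-37.833, Mul(1.0541, I))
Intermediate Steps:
Function('y')(S) = Mul(Rational(1, 6), S)
q = Add(Rational(-7, 6), Mul(Rational(1, 3), I, Pow(10, Rational(1, 2)))) (q = Add(Rational(-7, 6), Mul(Rational(1, 6), Pow(Add(-13, -27), Rational(1, 2)))) = Add(Rational(-7, 6), Mul(Rational(1, 6), Pow(-40, Rational(1, 2)))) = Add(Rational(-7, 6), Mul(Rational(1, 6), Mul(2, I, Pow(10, Rational(1, 2))))) = Add(Rational(-7, 6), Mul(Rational(1, 3), I, Pow(10, Rational(1, 2)))) ≈ Add(-1.1667, Mul(1.0541, I)))
Add(q, Mul(Function('y')(5), K)) = Add(Add(Rational(-7, 6), Mul(Rational(1, 3), I, Pow(10, Rational(1, 2)))), Mul(Mul(Rational(1, 6), 5), -44)) = Add(Add(Rational(-7, 6), Mul(Rational(1, 3), I, Pow(10, Rational(1, 2)))), Mul(Rational(5, 6), -44)) = Add(Add(Rational(-7, 6), Mul(Rational(1, 3), I, Pow(10, Rational(1, 2)))), Rational(-110, 3)) = Add(Rational(-227, 6), Mul(Rational(1, 3), I, Pow(10, Rational(1, 2))))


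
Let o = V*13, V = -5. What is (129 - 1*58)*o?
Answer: -4615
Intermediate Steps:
o = -65 (o = -5*13 = -65)
(129 - 1*58)*o = (129 - 1*58)*(-65) = (129 - 58)*(-65) = 71*(-65) = -4615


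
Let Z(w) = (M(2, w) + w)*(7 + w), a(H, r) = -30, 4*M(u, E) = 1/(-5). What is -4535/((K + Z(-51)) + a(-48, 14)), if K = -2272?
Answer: 22675/279 ≈ 81.272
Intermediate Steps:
M(u, E) = -1/20 (M(u, E) = (¼)/(-5) = (¼)*(-⅕) = -1/20)
Z(w) = (7 + w)*(-1/20 + w) (Z(w) = (-1/20 + w)*(7 + w) = (7 + w)*(-1/20 + w))
-4535/((K + Z(-51)) + a(-48, 14)) = -4535/((-2272 + (-7/20 + (-51)² + (139/20)*(-51))) - 30) = -4535/((-2272 + (-7/20 + 2601 - 7089/20)) - 30) = -4535/((-2272 + 11231/5) - 30) = -4535/(-129/5 - 30) = -4535/(-279/5) = -4535*(-5/279) = 22675/279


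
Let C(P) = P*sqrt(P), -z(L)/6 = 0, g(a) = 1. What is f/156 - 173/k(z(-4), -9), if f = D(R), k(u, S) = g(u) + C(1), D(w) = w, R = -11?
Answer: -13505/156 ≈ -86.571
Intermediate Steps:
z(L) = 0 (z(L) = -6*0 = 0)
C(P) = P**(3/2)
k(u, S) = 2 (k(u, S) = 1 + 1**(3/2) = 1 + 1 = 2)
f = -11
f/156 - 173/k(z(-4), -9) = -11/156 - 173/2 = -13505/156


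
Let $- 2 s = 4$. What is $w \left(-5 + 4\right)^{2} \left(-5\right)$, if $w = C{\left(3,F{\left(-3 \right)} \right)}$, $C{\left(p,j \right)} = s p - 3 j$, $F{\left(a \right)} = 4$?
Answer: $90$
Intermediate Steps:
$s = -2$ ($s = \left(- \frac{1}{2}\right) 4 = -2$)
$C{\left(p,j \right)} = - 3 j - 2 p$ ($C{\left(p,j \right)} = - 2 p - 3 j = - 3 j - 2 p$)
$w = -18$ ($w = \left(-3\right) 4 - 6 = -12 - 6 = -18$)
$w \left(-5 + 4\right)^{2} \left(-5\right) = - 18 \left(-5 + 4\right)^{2} \left(-5\right) = - 18 \left(-1\right)^{2} \left(-5\right) = \left(-18\right) 1 \left(-5\right) = \left(-18\right) \left(-5\right) = 90$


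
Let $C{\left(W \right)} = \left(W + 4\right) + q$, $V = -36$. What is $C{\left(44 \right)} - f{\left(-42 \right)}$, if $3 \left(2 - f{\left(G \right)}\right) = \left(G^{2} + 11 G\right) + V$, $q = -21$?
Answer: $447$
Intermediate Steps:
$f{\left(G \right)} = 14 - \frac{11 G}{3} - \frac{G^{2}}{3}$ ($f{\left(G \right)} = 2 - \frac{\left(G^{2} + 11 G\right) - 36}{3} = 2 - \frac{-36 + G^{2} + 11 G}{3} = 2 - \left(-12 + \frac{G^{2}}{3} + \frac{11 G}{3}\right) = 14 - \frac{11 G}{3} - \frac{G^{2}}{3}$)
$C{\left(W \right)} = -17 + W$ ($C{\left(W \right)} = \left(W + 4\right) - 21 = \left(4 + W\right) - 21 = -17 + W$)
$C{\left(44 \right)} - f{\left(-42 \right)} = \left(-17 + 44\right) - \left(14 - -154 - \frac{\left(-42\right)^{2}}{3}\right) = 27 - \left(14 + 154 - 588\right) = 27 - -420 = 27 + 420 = 447$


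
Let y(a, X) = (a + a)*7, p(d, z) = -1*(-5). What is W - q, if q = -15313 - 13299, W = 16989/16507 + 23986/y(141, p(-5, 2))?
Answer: 466373142902/16292409 ≈ 28625.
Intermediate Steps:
p(d, z) = 5
y(a, X) = 14*a (y(a, X) = (2*a)*7 = 14*a)
W = 214736594/16292409 (W = 16989/16507 + 23986/((14*141)) = 16989*(1/16507) + 23986/1974 = 16989/16507 + 23986*(1/1974) = 16989/16507 + 11993/987 = 214736594/16292409 ≈ 13.180)
q = -28612
W - q = 214736594/16292409 - 1*(-28612) = 214736594/16292409 + 28612 = 466373142902/16292409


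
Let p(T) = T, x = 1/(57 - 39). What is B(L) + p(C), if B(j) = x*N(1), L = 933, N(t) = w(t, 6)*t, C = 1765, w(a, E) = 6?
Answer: 5296/3 ≈ 1765.3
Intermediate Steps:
x = 1/18 ≈ 0.055556
N(t) = 6*t
B(j) = ⅓ (B(j) = (6*1)/18 = (1/18)*6 = ⅓)
B(L) + p(C) = ⅓ + 1765 = 5296/3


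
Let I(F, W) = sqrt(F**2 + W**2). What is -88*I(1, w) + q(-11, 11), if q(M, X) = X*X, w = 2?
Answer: 121 - 88*sqrt(5) ≈ -75.774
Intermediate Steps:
q(M, X) = X**2
-88*I(1, w) + q(-11, 11) = -88*sqrt(1**2 + 2**2) + 11**2 = -88*sqrt(1 + 4) + 121 = -88*sqrt(5) + 121 = 121 - 88*sqrt(5)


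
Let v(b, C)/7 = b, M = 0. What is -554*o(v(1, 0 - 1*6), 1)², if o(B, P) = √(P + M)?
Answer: -554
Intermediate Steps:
v(b, C) = 7*b
o(B, P) = √P (o(B, P) = √(P + 0) = √P)
-554*o(v(1, 0 - 1*6), 1)² = -554*(√1)² = -554*1² = -554*1 = -554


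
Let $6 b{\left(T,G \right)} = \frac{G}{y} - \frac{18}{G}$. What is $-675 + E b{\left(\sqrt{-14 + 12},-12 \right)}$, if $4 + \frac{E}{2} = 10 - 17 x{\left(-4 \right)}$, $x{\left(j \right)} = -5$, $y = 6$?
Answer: $- \frac{4141}{6} \approx -690.17$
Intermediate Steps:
$E = 182$ ($E = -8 + 2 \left(10 - -85\right) = -8 + 2 \left(10 + 85\right) = -8 + 2 \cdot 95 = -8 + 190 = 182$)
$b{\left(T,G \right)} = - \frac{3}{G} + \frac{G}{36}$ ($b{\left(T,G \right)} = \frac{\frac{G}{6} - \frac{18}{G}}{6} = \frac{- \frac{18}{G} + \frac{G}{6}}{6} = - \frac{3}{G} + \frac{G}{36}$)
$-675 + E b{\left(\sqrt{-14 + 12},-12 \right)} = -675 + 182 \left(- \frac{3}{-12} + \frac{1}{36} \left(-12\right)\right) = -675 + 182 \left(\left(-3\right) \left(- \frac{1}{12}\right) - \frac{1}{3}\right) = -675 + 182 \left(\frac{1}{4} - \frac{1}{3}\right) = -675 + 182 \left(- \frac{1}{12}\right) = -675 - \frac{91}{6} = - \frac{4141}{6}$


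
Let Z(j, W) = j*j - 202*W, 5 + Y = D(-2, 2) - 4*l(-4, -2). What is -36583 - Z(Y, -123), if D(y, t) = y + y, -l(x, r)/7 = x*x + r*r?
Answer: -365030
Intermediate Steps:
l(x, r) = -7*r**2 - 7*x**2 (l(x, r) = -7*(x*x + r*r) = -7*(x**2 + r**2) = -7*(r**2 + x**2) = -7*r**2 - 7*x**2)
D(y, t) = 2*y
Y = 551 (Y = -5 + (2*(-2) - 4*(-7*(-2)**2 - 7*(-4)**2)) = -5 + (-4 - 4*(-7*4 - 7*16)) = -5 + (-4 - 4*(-28 - 112)) = -5 + (-4 - 4*(-140)) = -5 + (-4 + 560) = -5 + 556 = 551)
Z(j, W) = j**2 - 202*W
-36583 - Z(Y, -123) = -36583 - (551**2 - 202*(-123)) = -36583 - (303601 + 24846) = -36583 - 1*328447 = -36583 - 328447 = -365030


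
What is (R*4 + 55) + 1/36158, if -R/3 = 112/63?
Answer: 3651961/108474 ≈ 33.667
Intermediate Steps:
R = -16/3 (R = -336/63 = -3*16/9 = -16/3 ≈ -5.3333)
(R*4 + 55) + 1/36158 = (-16/3*4 + 55) + 1/36158 = (-64/3 + 55) + 1/36158 = 101/3 + 1/36158 = 3651961/108474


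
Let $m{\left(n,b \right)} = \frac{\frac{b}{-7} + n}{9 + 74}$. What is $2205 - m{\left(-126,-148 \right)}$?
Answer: $\frac{1281839}{581} \approx 2206.3$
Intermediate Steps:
$m{\left(n,b \right)} = - \frac{b}{581} + \frac{n}{83}$ ($m{\left(n,b \right)} = \frac{b \left(- \frac{1}{7}\right) + n}{83} = \left(- \frac{b}{7} + n\right) \frac{1}{83} = \left(n - \frac{b}{7}\right) \frac{1}{83} = - \frac{b}{581} + \frac{n}{83}$)
$2205 - m{\left(-126,-148 \right)} = 2205 - \left(\left(- \frac{1}{581}\right) \left(-148\right) + \frac{1}{83} \left(-126\right)\right) = 2205 - \left(\frac{148}{581} - \frac{126}{83}\right) = 2205 - - \frac{734}{581} = 2205 + \frac{734}{581} = \frac{1281839}{581}$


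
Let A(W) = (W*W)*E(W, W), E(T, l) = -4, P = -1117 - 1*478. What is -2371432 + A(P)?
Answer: -12547532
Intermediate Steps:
P = -1595 (P = -1117 - 478 = -1595)
A(W) = -4*W**2 (A(W) = (W*W)*(-4) = W**2*(-4) = -4*W**2)
-2371432 + A(P) = -2371432 - 4*(-1595)**2 = -2371432 - 4*2544025 = -2371432 - 10176100 = -12547532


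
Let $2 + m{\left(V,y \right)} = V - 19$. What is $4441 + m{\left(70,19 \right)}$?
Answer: $4490$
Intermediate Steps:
$m{\left(V,y \right)} = -21 + V$ ($m{\left(V,y \right)} = -2 + \left(V - 19\right) = -2 + \left(-19 + V\right) = -21 + V$)
$4441 + m{\left(70,19 \right)} = 4441 + \left(-21 + 70\right) = 4441 + 49 = 4490$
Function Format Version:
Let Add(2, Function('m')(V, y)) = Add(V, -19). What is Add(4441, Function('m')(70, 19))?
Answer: 4490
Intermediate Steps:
Function('m')(V, y) = Add(-21, V) (Function('m')(V, y) = Add(-2, Add(V, -19)) = Add(-2, Add(-19, V)) = Add(-21, V))
Add(4441, Function('m')(70, 19)) = Add(4441, Add(-21, 70)) = Add(4441, 49) = 4490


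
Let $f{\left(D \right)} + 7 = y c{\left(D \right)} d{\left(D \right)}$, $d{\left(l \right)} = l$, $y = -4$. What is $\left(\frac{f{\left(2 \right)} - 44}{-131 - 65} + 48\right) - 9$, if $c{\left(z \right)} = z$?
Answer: $\frac{7711}{196} \approx 39.342$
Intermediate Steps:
$f{\left(D \right)} = -7 - 4 D^{2}$ ($f{\left(D \right)} = -7 + - 4 D D = -7 - 4 D^{2}$)
$\left(\frac{f{\left(2 \right)} - 44}{-131 - 65} + 48\right) - 9 = \left(\frac{\left(-7 - 4 \cdot 2^{2}\right) - 44}{-131 - 65} + 48\right) - 9 = \left(\frac{\left(-7 - 16\right) - 44}{-196} + 48\right) - 9 = \left(\left(\left(-7 - 16\right) - 44\right) \left(- \frac{1}{196}\right) + 48\right) - 9 = \left(\left(-23 - 44\right) \left(- \frac{1}{196}\right) + 48\right) - 9 = \left(\left(-67\right) \left(- \frac{1}{196}\right) + 48\right) - 9 = \left(\frac{67}{196} + 48\right) - 9 = \frac{9475}{196} - 9 = \frac{7711}{196}$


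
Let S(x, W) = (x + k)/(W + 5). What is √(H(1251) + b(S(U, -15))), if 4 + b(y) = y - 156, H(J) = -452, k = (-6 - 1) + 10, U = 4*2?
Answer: I*√61310/10 ≈ 24.761*I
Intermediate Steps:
U = 8
k = 3 (k = -7 + 10 = 3)
S(x, W) = (3 + x)/(5 + W) (S(x, W) = (x + 3)/(W + 5) = (3 + x)/(5 + W))
b(y) = -160 + y (b(y) = -4 + (y - 156) = -4 + (-156 + y) = -160 + y)
√(H(1251) + b(S(U, -15))) = √(-452 + (-160 + (3 + 8)/(5 - 15))) = √(-452 + (-160 + 11/(-10))) = √(-452 + (-160 - ⅒*11)) = √(-452 + (-160 - 11/10)) = √(-452 - 1611/10) = √(-6131/10) = I*√61310/10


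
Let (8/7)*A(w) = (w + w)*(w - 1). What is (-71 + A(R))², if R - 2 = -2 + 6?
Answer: 1369/4 ≈ 342.25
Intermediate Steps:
R = 6 (R = 2 + (-2 + 6) = 2 + 4 = 6)
A(w) = 7*w*(-1 + w)/4 (A(w) = 7*((w + w)*(w - 1))/8 = 7*((2*w)*(-1 + w))/8 = 7*(2*w*(-1 + w))/8 = 7*w*(-1 + w)/4)
(-71 + A(R))² = (-71 + (7/4)*6*(-1 + 6))² = (-71 + (7/4)*6*5)² = (-71 + 105/2)² = (-37/2)² = 1369/4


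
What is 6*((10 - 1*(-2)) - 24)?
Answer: -72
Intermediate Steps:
6*((10 - 1*(-2)) - 24) = 6*((10 + 2) - 24) = 6*(12 - 24) = 6*(-12) = -72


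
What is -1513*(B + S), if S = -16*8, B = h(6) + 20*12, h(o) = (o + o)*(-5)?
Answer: -78676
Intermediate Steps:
h(o) = -10*o (h(o) = (2*o)*(-5) = -10*o)
B = 180 (B = -10*6 + 20*12 = -60 + 240 = 180)
S = -128
-1513*(B + S) = -1513*(180 - 128) = -1513*52 = -78676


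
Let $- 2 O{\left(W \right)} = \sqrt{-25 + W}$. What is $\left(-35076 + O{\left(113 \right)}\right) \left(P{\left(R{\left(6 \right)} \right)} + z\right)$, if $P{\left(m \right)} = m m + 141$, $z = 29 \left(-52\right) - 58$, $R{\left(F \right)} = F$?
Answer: $48720564 + 1389 \sqrt{22} \approx 4.8727 \cdot 10^{7}$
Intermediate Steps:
$O{\left(W \right)} = - \frac{\sqrt{-25 + W}}{2}$
$z = -1566$ ($z = -1508 - 58 = -1566$)
$P{\left(m \right)} = 141 + m^{2}$ ($P{\left(m \right)} = m^{2} + 141 = 141 + m^{2}$)
$\left(-35076 + O{\left(113 \right)}\right) \left(P{\left(R{\left(6 \right)} \right)} + z\right) = \left(-35076 - \frac{\sqrt{-25 + 113}}{2}\right) \left(\left(141 + 6^{2}\right) - 1566\right) = \left(-35076 - \frac{\sqrt{88}}{2}\right) \left(\left(141 + 36\right) - 1566\right) = \left(-35076 - \frac{2 \sqrt{22}}{2}\right) \left(177 - 1566\right) = \left(-35076 - \sqrt{22}\right) \left(-1389\right) = 48720564 + 1389 \sqrt{22}$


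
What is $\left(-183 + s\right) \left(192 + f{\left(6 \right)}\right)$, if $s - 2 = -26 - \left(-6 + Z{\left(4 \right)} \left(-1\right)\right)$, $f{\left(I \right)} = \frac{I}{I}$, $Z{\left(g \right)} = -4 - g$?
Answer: $-40337$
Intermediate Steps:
$f{\left(I \right)} = 1$
$s = -26$ ($s = 2 - \left(20 + \left(-4 - 4\right) \left(-1\right)\right) = 2 - \left(20 + 8\right) = 2 - 28 = -26$)
$\left(-183 + s\right) \left(192 + f{\left(6 \right)}\right) = \left(-183 - 26\right) \left(192 + 1\right) = \left(-209\right) 193 = -40337$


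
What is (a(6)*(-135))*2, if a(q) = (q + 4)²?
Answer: -27000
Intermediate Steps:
a(q) = (4 + q)²
(a(6)*(-135))*2 = ((4 + 6)²*(-135))*2 = (10²*(-135))*2 = (100*(-135))*2 = -13500*2 = -27000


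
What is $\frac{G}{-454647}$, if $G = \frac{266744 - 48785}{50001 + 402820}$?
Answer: $- \frac{72653}{68624569729} \approx -1.0587 \cdot 10^{-6}$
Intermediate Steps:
$G = \frac{217959}{452821}$ ($G = \frac{266744 + \left(-169432 + 120647\right)}{452821} = \left(266744 - 48785\right) \frac{1}{452821} = 217959 \cdot \frac{1}{452821} = \frac{217959}{452821} \approx 0.48134$)
$\frac{G}{-454647} = \frac{217959}{452821 \left(-454647\right)} = \frac{217959}{452821} \left(- \frac{1}{454647}\right) = - \frac{72653}{68624569729}$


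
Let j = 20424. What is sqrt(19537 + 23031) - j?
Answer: -20424 + 2*sqrt(10642) ≈ -20218.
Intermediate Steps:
sqrt(19537 + 23031) - j = sqrt(19537 + 23031) - 1*20424 = sqrt(42568) - 20424 = 2*sqrt(10642) - 20424 = -20424 + 2*sqrt(10642)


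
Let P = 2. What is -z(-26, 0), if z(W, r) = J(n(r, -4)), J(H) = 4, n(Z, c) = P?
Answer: -4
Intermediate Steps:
n(Z, c) = 2
z(W, r) = 4
-z(-26, 0) = -1*4 = -4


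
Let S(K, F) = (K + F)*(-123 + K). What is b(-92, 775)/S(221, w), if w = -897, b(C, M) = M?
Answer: -775/66248 ≈ -0.011698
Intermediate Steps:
S(K, F) = (-123 + K)*(F + K) (S(K, F) = (F + K)*(-123 + K) = (-123 + K)*(F + K))
b(-92, 775)/S(221, w) = 775/(221**2 - 123*(-897) - 123*221 - 897*221) = 775/(48841 + 110331 - 27183 - 198237) = 775/(-66248) = 775*(-1/66248) = -775/66248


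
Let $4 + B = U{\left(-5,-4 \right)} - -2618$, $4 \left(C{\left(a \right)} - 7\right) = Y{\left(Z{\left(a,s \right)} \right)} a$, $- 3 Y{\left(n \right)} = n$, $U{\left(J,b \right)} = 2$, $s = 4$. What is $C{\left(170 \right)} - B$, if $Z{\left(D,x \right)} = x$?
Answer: $- \frac{7997}{3} \approx -2665.7$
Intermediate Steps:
$Y{\left(n \right)} = - \frac{n}{3}$
$C{\left(a \right)} = 7 - \frac{a}{3}$ ($C{\left(a \right)} = 7 + \frac{\left(- \frac{1}{3}\right) 4 a}{4} = 7 + \frac{\left(- \frac{4}{3}\right) a}{4} = 7 - \frac{a}{3}$)
$B = 2616$ ($B = -4 + \left(2 - -2618\right) = -4 + \left(2 + 2618\right) = -4 + 2620 = 2616$)
$C{\left(170 \right)} - B = \left(7 - \frac{170}{3}\right) - 2616 = - \frac{149}{3} - 2616 = - \frac{7997}{3}$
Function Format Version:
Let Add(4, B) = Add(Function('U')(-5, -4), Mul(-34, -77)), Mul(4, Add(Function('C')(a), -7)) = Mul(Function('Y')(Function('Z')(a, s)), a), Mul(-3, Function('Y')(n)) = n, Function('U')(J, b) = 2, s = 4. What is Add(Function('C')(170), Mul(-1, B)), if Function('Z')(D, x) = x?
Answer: Rational(-7997, 3) ≈ -2665.7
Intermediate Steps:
Function('Y')(n) = Mul(Rational(-1, 3), n)
Function('C')(a) = Add(7, Mul(Rational(-1, 3), a)) (Function('C')(a) = Add(7, Mul(Rational(1, 4), Mul(Mul(Rational(-1, 3), 4), a))) = Add(7, Mul(Rational(1, 4), Mul(Rational(-4, 3), a))) = Add(7, Mul(Rational(-1, 3), a)))
B = 2616 (B = Add(-4, Add(2, Mul(-34, -77))) = Add(-4, Add(2, 2618)) = Add(-4, 2620) = 2616)
Add(Function('C')(170), Mul(-1, B)) = Add(Add(7, Mul(Rational(-1, 3), 170)), Mul(-1, 2616)) = Add(Add(7, Rational(-170, 3)), -2616) = Add(Rational(-149, 3), -2616) = Rational(-7997, 3)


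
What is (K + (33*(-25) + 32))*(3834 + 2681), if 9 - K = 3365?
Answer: -27030735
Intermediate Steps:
K = -3356 (K = 9 - 1*3365 = 9 - 3365 = -3356)
(K + (33*(-25) + 32))*(3834 + 2681) = (-3356 + (33*(-25) + 32))*(3834 + 2681) = (-3356 + (-825 + 32))*6515 = (-3356 - 793)*6515 = -4149*6515 = -27030735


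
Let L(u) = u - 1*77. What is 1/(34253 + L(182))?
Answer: 1/34358 ≈ 2.9105e-5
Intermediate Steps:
L(u) = -77 + u (L(u) = u - 77 = -77 + u)
1/(34253 + L(182)) = 1/(34253 + (-77 + 182)) = 1/(34253 + 105) = 1/34358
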